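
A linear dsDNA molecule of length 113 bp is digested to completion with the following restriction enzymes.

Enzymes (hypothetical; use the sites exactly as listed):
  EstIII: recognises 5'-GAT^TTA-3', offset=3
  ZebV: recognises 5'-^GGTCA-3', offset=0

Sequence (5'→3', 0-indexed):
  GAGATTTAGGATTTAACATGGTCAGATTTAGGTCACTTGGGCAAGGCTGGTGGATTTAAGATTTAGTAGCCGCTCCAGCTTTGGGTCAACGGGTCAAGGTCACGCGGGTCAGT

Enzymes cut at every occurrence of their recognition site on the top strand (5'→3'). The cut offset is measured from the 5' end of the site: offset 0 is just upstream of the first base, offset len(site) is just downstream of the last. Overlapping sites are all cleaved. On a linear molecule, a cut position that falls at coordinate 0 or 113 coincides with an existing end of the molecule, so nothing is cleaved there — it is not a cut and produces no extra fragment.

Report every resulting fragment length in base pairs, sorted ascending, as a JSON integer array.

Per-enzyme occurrences:
  EstIII (GATTTA, off=3): starts [2, 9, 24, 52, 59] → cuts [5, 12, 27, 55, 62]
  ZebV (GGTCA, off=0): starts [19, 30, 83, 91, 97, 106] → cuts [19, 30, 83, 91, 97, 106]

All cut coordinates (distinct, sorted): [5, 12, 19, 27, 30, 55, 62, 83, 91, 97, 106]

Fragment lengths:
  [0,5): 5 bp
  [5,12): 7 bp
  [12,19): 7 bp
  [19,27): 8 bp
  [27,30): 3 bp
  [30,55): 25 bp
  [55,62): 7 bp
  [62,83): 21 bp
  [83,91): 8 bp
  [91,97): 6 bp
  [97,106): 9 bp
  [106,113): 7 bp

[3,5,6,7,7,7,7,8,8,9,21,25]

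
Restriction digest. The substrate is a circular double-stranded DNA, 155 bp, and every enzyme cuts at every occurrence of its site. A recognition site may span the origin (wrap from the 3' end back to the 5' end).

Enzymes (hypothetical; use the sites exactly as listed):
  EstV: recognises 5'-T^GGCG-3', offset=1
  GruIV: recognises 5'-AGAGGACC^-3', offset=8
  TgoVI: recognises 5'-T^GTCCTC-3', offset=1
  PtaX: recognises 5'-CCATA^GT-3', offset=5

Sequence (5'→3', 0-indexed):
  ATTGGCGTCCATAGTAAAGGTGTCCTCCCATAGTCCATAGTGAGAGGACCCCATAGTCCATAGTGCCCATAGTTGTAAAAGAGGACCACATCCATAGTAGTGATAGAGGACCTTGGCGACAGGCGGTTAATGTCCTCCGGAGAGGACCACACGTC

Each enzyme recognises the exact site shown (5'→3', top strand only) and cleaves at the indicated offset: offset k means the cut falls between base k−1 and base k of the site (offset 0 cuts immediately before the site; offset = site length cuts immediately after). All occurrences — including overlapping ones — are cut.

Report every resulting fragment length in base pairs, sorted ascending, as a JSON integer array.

[2,5,7,7,8,9,9,10,10,11,11,16,16,17,17]

Scan for sites:
  EstV (TGGCG, off=1): starts [2, 113] → cuts [3, 114]
  GruIV (AGAGGACC, off=8): starts [42, 79, 104, 140] → cuts [50, 87, 112, 148]
  TgoVI (TGTCCTC, off=1): starts [20, 130] → cuts [21, 131]
  PtaX (CCATAGT, off=5): starts [8, 27, 34, 50, 57, 66, 91] → cuts [13, 32, 39, 55, 62, 71, 96]

Pooled cuts: [3, 13, 21, 32, 39, 50, 55, 62, 71, 87, 96, 112, 114, 131, 148]

Fragment lengths:
  3→13: 10 bp
  13→21: 8 bp
  21→32: 11 bp
  32→39: 7 bp
  39→50: 11 bp
  50→55: 5 bp
  55→62: 7 bp
  62→71: 9 bp
  71→87: 16 bp
  87→96: 9 bp
  96→112: 16 bp
  112→114: 2 bp
  114→131: 17 bp
  131→148: 17 bp
  148→3 (wrap): 155-148+3 = 10 bp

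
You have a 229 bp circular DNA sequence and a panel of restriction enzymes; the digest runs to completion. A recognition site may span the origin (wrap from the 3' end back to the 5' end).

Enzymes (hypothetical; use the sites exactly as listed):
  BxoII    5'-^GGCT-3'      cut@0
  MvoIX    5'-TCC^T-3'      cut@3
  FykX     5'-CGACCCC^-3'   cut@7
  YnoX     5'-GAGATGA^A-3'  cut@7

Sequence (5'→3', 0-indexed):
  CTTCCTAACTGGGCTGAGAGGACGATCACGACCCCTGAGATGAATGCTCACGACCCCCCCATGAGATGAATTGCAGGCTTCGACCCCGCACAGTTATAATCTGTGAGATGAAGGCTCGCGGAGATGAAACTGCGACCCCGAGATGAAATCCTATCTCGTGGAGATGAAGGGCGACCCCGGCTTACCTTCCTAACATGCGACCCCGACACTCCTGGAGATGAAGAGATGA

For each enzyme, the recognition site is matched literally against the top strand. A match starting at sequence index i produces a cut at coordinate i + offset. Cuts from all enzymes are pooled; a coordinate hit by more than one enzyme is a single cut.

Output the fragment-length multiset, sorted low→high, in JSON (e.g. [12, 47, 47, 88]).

Scan for sites:
  BxoII GGCT/0: at [11, 75, 112, 178] ⇒ [11, 75, 112, 178]
  MvoIX TCCT/3: at [2, 148, 187, 209] ⇒ [5, 151, 190, 212]
  FykX CGACCCC/7: at [28, 50, 80, 132, 171, 197] ⇒ [35, 57, 87, 139, 178, 204]
  YnoX GAGATGAA/7: at [36, 62, 104, 120, 139, 160, 214] ⇒ [43, 69, 111, 127, 146, 167, 221]

Pooled cuts: [5, 11, 35, 43, 57, 69, 75, 87, 111, 112, 127, 139, 146, 151, 167, 178, 190, 204, 212, 221]

Fragment lengths:
  5→11: 6 bp
  11→35: 24 bp
  35→43: 8 bp
  43→57: 14 bp
  57→69: 12 bp
  69→75: 6 bp
  75→87: 12 bp
  87→111: 24 bp
  111→112: 1 bp
  112→127: 15 bp
  127→139: 12 bp
  139→146: 7 bp
  146→151: 5 bp
  151→167: 16 bp
  167→178: 11 bp
  178→190: 12 bp
  190→204: 14 bp
  204→212: 8 bp
  212→221: 9 bp
  221→5 (wrap): 229-221+5 = 13 bp

[1,5,6,6,7,8,8,9,11,12,12,12,12,13,14,14,15,16,24,24]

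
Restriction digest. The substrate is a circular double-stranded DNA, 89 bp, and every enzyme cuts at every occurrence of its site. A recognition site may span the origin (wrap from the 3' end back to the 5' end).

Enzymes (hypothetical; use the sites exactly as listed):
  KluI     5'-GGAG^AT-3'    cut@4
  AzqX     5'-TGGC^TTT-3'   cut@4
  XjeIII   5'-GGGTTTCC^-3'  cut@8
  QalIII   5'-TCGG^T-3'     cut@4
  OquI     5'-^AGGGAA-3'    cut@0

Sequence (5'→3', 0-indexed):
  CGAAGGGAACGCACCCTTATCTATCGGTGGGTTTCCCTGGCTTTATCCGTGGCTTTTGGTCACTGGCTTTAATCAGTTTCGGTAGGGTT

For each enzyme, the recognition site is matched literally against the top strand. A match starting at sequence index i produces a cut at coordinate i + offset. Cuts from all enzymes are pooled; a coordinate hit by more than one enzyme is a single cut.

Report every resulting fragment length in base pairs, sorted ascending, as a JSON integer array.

[5,9,10,12,14,15,24]

Scan for sites:
  KluI (GGAGAT, off=4): no sites
  AzqX (TGGCTTT, off=4): starts [37, 49, 63] → cuts [41, 53, 67]
  XjeIII (GGGTTTCC, off=8): starts [28] → cuts [36]
  QalIII (TCGGT, off=4): starts [23, 78] → cuts [27, 82]
  OquI (AGGGAA, off=0): starts [3] → cuts [3]

All cut coordinates (distinct, sorted): [3, 27, 36, 41, 53, 67, 82]

Fragment lengths:
  3→27: 24 bp
  27→36: 9 bp
  36→41: 5 bp
  41→53: 12 bp
  53→67: 14 bp
  67→82: 15 bp
  82→3 (wrap): 89-82+3 = 10 bp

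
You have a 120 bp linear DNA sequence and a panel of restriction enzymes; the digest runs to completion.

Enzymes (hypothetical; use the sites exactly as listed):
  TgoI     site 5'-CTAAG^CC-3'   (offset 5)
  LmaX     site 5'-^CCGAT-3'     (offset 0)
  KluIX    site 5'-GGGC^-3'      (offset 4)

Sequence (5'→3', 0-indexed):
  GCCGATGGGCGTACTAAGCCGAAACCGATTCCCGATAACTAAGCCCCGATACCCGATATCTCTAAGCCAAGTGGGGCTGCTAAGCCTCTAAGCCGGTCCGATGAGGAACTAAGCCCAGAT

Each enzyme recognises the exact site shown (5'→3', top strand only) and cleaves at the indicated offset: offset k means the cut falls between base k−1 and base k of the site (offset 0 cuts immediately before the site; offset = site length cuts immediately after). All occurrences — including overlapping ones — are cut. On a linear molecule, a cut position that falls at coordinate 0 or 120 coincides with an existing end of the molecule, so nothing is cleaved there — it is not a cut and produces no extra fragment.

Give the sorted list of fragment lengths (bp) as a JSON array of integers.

[1,2,5,6,7,7,7,7,8,8,9,11,12,14,16]

Site scan:
  TgoI (CTAAGCC, off=5): starts [13, 38, 61, 79, 87, 108] → cuts [18, 43, 66, 84, 92, 113]
  LmaX (CCGAT, off=0): starts [1, 24, 31, 45, 52, 97] → cuts [1, 24, 31, 45, 52, 97]
  KluIX (GGGC, off=4): starts [6, 73] → cuts [10, 77]

All cut coordinates (distinct, sorted): [1, 10, 18, 24, 31, 43, 45, 52, 66, 77, 84, 92, 97, 113]

Fragment lengths:
  [0,1): 1 bp
  [1,10): 9 bp
  [10,18): 8 bp
  [18,24): 6 bp
  [24,31): 7 bp
  [31,43): 12 bp
  [43,45): 2 bp
  [45,52): 7 bp
  [52,66): 14 bp
  [66,77): 11 bp
  [77,84): 7 bp
  [84,92): 8 bp
  [92,97): 5 bp
  [97,113): 16 bp
  [113,120): 7 bp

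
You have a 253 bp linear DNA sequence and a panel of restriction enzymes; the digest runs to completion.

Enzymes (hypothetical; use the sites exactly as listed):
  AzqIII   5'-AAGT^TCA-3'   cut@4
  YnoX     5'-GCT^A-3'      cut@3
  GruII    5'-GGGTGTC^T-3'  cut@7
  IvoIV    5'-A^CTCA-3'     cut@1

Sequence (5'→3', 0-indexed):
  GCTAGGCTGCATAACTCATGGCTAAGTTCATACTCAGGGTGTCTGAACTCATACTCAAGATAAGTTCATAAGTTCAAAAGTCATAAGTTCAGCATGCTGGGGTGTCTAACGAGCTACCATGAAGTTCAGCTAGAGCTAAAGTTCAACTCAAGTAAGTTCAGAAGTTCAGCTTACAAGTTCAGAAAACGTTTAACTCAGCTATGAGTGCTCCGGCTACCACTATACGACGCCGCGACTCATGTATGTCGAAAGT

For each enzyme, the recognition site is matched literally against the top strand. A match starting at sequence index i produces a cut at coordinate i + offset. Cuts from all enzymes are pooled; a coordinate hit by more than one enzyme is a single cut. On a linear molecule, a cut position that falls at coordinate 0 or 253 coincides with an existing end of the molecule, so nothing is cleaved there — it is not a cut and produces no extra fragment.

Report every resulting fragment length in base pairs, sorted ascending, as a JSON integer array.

[3,4,4,4,5,5,6,6,6,7,8,8,9,9,10,11,11,11,12,13,15,15,15,18,18,20]

Scan for sites:
  AzqIII AAGTTCA/4: at [23, 61, 69, 84, 121, 138, 153, 161, 174] ⇒ [27, 65, 73, 88, 125, 142, 157, 165, 178]
  YnoX GCTA/3: at [0, 20, 112, 128, 134, 197, 212] ⇒ [3, 23, 115, 131, 137, 200, 215]
  GruII GGGTGTCT/7: at [36, 99] ⇒ [43, 106]
  IvoIV ACTCA/1: at [13, 31, 46, 52, 145, 192, 234] ⇒ [14, 32, 47, 53, 146, 193, 235]

All cut coordinates (distinct, sorted): [3, 14, 23, 27, 32, 43, 47, 53, 65, 73, 88, 106, 115, 125, 131, 137, 142, 146, 157, 165, 178, 193, 200, 215, 235]

Fragment lengths:
  [0,3): 3 bp
  [3,14): 11 bp
  [14,23): 9 bp
  [23,27): 4 bp
  [27,32): 5 bp
  [32,43): 11 bp
  [43,47): 4 bp
  [47,53): 6 bp
  [53,65): 12 bp
  [65,73): 8 bp
  [73,88): 15 bp
  [88,106): 18 bp
  [106,115): 9 bp
  [115,125): 10 bp
  [125,131): 6 bp
  [131,137): 6 bp
  [137,142): 5 bp
  [142,146): 4 bp
  [146,157): 11 bp
  [157,165): 8 bp
  [165,178): 13 bp
  [178,193): 15 bp
  [193,200): 7 bp
  [200,215): 15 bp
  [215,235): 20 bp
  [235,253): 18 bp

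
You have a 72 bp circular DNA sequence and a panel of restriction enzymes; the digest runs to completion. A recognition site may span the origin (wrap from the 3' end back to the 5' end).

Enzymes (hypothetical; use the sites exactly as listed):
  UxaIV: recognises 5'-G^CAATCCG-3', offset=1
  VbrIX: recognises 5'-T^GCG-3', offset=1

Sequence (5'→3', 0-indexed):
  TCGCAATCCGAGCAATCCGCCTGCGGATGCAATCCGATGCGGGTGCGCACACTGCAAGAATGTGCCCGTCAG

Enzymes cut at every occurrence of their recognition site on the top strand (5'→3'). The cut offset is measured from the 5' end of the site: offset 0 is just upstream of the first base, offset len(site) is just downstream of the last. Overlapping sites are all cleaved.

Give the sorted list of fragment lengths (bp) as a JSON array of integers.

[6,7,9,9,10,31]

Scan for sites:
  UxaIV (GCAATCCG, off=1): starts [2, 11, 28] → cuts [3, 12, 29]
  VbrIX (TGCG, off=1): starts [21, 37, 43] → cuts [22, 38, 44]

All cut coordinates (distinct, sorted): [3, 12, 22, 29, 38, 44]

Fragment lengths:
  3→12: 9 bp
  12→22: 10 bp
  22→29: 7 bp
  29→38: 9 bp
  38→44: 6 bp
  44→3 (wrap): 72-44+3 = 31 bp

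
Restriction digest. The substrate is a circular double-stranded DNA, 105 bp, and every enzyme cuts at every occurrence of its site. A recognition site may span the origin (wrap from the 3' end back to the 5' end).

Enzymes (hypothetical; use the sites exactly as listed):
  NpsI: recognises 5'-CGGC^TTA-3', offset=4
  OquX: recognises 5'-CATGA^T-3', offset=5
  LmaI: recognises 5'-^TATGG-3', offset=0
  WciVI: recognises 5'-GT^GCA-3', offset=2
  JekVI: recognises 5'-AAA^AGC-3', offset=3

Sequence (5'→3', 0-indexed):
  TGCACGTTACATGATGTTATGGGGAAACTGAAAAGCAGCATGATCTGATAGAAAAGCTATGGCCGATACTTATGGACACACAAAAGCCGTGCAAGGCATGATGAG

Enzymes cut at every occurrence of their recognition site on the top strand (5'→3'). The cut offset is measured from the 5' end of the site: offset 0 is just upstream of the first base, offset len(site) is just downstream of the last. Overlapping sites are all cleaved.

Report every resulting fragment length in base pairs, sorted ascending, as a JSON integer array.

[3,3,5,6,10,11,11,13,13,14,16]

Scan for sites:
  NpsI (CGGCTTA, off=4): no sites
  OquX CATGAT/5: at [9, 38, 96] ⇒ [14, 43, 101]
  LmaI TATGG/0: at [17, 57, 70] ⇒ [17, 57, 70]
  WciVI GTGCA/2: at [88, 104] ⇒ [1, 90]
  JekVI AAAAGC/3: at [30, 51, 81] ⇒ [33, 54, 84]

Pooled cuts: [1, 14, 17, 33, 43, 54, 57, 70, 84, 90, 101]

Fragment lengths:
  1→14: 13 bp
  14→17: 3 bp
  17→33: 16 bp
  33→43: 10 bp
  43→54: 11 bp
  54→57: 3 bp
  57→70: 13 bp
  70→84: 14 bp
  84→90: 6 bp
  90→101: 11 bp
  101→1 (wrap): 105-101+1 = 5 bp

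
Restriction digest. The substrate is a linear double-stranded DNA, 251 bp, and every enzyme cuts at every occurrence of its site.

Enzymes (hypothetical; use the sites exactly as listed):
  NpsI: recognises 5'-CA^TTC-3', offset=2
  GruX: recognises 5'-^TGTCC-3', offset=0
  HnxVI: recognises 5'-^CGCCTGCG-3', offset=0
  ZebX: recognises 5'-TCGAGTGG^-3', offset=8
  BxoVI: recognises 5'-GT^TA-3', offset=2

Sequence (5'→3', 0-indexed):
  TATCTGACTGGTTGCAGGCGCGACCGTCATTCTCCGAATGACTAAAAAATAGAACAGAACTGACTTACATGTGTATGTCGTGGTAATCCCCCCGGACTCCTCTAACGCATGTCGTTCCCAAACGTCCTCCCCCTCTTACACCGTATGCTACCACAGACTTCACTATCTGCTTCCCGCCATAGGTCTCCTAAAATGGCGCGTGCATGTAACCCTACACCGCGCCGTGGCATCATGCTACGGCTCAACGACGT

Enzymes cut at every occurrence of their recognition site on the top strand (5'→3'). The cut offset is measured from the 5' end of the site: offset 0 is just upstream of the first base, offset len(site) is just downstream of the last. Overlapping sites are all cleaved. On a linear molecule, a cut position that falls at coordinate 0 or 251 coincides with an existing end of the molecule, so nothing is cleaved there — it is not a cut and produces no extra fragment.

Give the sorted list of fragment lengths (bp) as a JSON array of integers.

Scan for sites:
  NpsI (CATTC, off=2): starts [27] → cuts [29]
  GruX (TGTCC, off=0): no sites
  HnxVI (CGCCTGCG, off=0): no sites
  ZebX (TCGAGTGG, off=8): no sites
  BxoVI (GTTA, off=2): no sites

Pooled cuts: [29]

Fragments:
  [0,29): 29 bp
  [29,251): 222 bp

[29,222]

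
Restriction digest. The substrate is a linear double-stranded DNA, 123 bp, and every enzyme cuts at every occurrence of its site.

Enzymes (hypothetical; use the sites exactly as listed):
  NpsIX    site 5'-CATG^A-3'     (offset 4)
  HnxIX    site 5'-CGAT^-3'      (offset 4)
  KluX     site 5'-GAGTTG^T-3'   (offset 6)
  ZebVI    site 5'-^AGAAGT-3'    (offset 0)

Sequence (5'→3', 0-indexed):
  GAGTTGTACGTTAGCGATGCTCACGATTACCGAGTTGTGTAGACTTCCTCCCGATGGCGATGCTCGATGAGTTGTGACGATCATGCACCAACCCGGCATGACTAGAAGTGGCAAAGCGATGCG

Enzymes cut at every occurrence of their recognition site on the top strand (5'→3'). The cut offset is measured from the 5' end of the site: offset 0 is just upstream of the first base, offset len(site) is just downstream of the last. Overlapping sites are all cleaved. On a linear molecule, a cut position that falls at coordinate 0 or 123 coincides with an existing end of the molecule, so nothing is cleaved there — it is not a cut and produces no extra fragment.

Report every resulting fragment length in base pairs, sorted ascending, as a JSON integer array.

Scan for sites:
  NpsIX CATGA/4: at [96] ⇒ [100]
  HnxIX CGAT/4: at [14, 23, 51, 57, 64, 77, 116] ⇒ [18, 27, 55, 61, 68, 81, 120]
  KluX GAGTTGT/6: at [0, 31, 68] ⇒ [6, 37, 74]
  ZebVI AGAAGT/0: at [103] ⇒ [103]

Pooled cuts: [6, 18, 27, 37, 55, 61, 68, 74, 81, 100, 103, 120]

Fragments:
  [0,6): 6 bp
  [6,18): 12 bp
  [18,27): 9 bp
  [27,37): 10 bp
  [37,55): 18 bp
  [55,61): 6 bp
  [61,68): 7 bp
  [68,74): 6 bp
  [74,81): 7 bp
  [81,100): 19 bp
  [100,103): 3 bp
  [103,120): 17 bp
  [120,123): 3 bp

[3,3,6,6,6,7,7,9,10,12,17,18,19]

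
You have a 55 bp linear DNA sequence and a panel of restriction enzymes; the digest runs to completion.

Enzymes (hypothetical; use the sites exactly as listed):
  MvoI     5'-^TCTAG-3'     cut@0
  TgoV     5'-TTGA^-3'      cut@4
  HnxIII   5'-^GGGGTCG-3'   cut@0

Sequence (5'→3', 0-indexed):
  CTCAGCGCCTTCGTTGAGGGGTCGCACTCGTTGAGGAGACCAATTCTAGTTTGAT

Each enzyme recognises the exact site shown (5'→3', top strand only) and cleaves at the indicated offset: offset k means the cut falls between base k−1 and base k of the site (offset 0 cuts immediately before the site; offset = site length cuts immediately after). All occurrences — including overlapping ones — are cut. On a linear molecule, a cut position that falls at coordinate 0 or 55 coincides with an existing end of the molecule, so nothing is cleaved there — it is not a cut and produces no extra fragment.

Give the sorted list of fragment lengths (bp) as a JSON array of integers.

[1,10,10,17,17]

Scan for sites:
  MvoI (TCTAG, off=0): starts [44] → cuts [44]
  TgoV (TTGA, off=4): starts [13, 30, 50] → cuts [17, 34, 54]
  HnxIII (GGGGTCG, off=0): starts [17] → cuts [17]

Pooled cuts: [17, 34, 44, 54]

Fragment lengths:
  [0,17): 17 bp
  [17,34): 17 bp
  [34,44): 10 bp
  [44,54): 10 bp
  [54,55): 1 bp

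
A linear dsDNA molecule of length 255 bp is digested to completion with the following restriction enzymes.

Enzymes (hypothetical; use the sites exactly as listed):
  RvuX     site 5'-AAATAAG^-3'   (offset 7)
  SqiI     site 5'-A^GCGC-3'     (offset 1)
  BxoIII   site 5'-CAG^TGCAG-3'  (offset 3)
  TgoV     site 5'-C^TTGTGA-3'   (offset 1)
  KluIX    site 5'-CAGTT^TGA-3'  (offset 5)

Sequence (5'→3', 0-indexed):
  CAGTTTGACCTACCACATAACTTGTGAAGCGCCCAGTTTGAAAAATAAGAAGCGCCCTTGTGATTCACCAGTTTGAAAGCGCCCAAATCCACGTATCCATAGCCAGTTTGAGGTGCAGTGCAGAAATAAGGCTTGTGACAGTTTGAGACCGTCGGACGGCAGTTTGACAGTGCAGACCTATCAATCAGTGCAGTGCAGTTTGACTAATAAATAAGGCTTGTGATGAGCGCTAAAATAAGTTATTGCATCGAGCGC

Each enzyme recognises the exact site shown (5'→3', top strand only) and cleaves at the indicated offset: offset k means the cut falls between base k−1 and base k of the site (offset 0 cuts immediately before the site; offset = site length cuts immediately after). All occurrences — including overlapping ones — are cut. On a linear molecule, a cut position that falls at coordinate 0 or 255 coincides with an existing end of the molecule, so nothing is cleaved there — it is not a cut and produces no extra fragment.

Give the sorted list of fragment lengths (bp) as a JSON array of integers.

Scan for sites:
  RvuX AAATAAG/7: at [42, 123, 208, 232] ⇒ [49, 130, 215, 239]
  SqiI AGCGC/1: at [27, 50, 77, 225, 250] ⇒ [28, 51, 78, 226, 251]
  BxoIII CAGTGCAG/3: at [115, 167, 185, 190] ⇒ [118, 170, 188, 193]
  TgoV CTTGTGA/1: at [20, 56, 131, 216] ⇒ [21, 57, 132, 217]
  KluIX CAGTTTGA/5: at [0, 33, 68, 103, 138, 159, 195] ⇒ [5, 38, 73, 108, 143, 164, 200]

All cut coordinates (distinct, sorted): [5, 21, 28, 38, 49, 51, 57, 73, 78, 108, 118, 130, 132, 143, 164, 170, 188, 193, 200, 215, 217, 226, 239, 251]

Fragments:
  [0,5): 5 bp
  [5,21): 16 bp
  [21,28): 7 bp
  [28,38): 10 bp
  [38,49): 11 bp
  [49,51): 2 bp
  [51,57): 6 bp
  [57,73): 16 bp
  [73,78): 5 bp
  [78,108): 30 bp
  [108,118): 10 bp
  [118,130): 12 bp
  [130,132): 2 bp
  [132,143): 11 bp
  [143,164): 21 bp
  [164,170): 6 bp
  [170,188): 18 bp
  [188,193): 5 bp
  [193,200): 7 bp
  [200,215): 15 bp
  [215,217): 2 bp
  [217,226): 9 bp
  [226,239): 13 bp
  [239,251): 12 bp
  [251,255): 4 bp

[2,2,2,4,5,5,5,6,6,7,7,9,10,10,11,11,12,12,13,15,16,16,18,21,30]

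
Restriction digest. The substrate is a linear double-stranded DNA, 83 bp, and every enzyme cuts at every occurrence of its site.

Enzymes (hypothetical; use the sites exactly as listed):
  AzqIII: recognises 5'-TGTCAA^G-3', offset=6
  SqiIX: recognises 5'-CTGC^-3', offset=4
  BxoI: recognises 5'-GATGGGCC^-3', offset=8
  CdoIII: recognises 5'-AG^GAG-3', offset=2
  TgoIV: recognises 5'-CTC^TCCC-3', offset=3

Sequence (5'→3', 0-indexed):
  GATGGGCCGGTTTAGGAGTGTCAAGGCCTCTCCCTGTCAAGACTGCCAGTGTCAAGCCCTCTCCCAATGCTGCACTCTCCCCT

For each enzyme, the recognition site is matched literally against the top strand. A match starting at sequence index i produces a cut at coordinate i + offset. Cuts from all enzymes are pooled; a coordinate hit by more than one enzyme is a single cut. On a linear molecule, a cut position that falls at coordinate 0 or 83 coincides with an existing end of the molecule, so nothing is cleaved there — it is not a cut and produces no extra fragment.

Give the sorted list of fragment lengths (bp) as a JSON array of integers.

[4,6,6,6,6,7,8,9,9,10,12]

Scan for sites:
  AzqIII TGTCAAG/6: at [18, 34, 49] ⇒ [24, 40, 55]
  SqiIX CTGC/4: at [42, 69] ⇒ [46, 73]
  BxoI GATGGGCC/8: at [0] ⇒ [8]
  CdoIII AGGAG/2: at [13] ⇒ [15]
  TgoIV CTCTCCC/3: at [27, 58, 74] ⇒ [30, 61, 77]

All cut coordinates (distinct, sorted): [8, 15, 24, 30, 40, 46, 55, 61, 73, 77]

Fragments:
  [0,8): 8 bp
  [8,15): 7 bp
  [15,24): 9 bp
  [24,30): 6 bp
  [30,40): 10 bp
  [40,46): 6 bp
  [46,55): 9 bp
  [55,61): 6 bp
  [61,73): 12 bp
  [73,77): 4 bp
  [77,83): 6 bp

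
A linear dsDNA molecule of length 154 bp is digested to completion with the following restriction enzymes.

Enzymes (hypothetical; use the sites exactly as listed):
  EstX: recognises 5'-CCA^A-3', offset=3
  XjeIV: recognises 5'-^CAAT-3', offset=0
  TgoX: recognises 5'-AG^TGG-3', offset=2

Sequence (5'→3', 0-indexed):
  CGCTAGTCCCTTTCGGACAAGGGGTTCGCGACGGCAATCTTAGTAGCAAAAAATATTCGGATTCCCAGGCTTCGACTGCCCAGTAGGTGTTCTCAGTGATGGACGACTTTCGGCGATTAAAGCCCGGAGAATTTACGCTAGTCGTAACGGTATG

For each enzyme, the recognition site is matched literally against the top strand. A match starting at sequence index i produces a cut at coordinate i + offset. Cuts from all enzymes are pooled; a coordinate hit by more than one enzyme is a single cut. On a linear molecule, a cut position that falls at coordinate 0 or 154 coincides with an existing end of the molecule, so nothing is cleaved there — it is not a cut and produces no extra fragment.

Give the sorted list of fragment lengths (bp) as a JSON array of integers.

Scan for sites:
  EstX (CCAA, off=3): no sites
  XjeIV CAAT/0: at [34] ⇒ [34]
  TgoX (AGTGG, off=2): no sites

Pooled cuts: [34]

Fragments:
  [0,34): 34 bp
  [34,154): 120 bp

[34,120]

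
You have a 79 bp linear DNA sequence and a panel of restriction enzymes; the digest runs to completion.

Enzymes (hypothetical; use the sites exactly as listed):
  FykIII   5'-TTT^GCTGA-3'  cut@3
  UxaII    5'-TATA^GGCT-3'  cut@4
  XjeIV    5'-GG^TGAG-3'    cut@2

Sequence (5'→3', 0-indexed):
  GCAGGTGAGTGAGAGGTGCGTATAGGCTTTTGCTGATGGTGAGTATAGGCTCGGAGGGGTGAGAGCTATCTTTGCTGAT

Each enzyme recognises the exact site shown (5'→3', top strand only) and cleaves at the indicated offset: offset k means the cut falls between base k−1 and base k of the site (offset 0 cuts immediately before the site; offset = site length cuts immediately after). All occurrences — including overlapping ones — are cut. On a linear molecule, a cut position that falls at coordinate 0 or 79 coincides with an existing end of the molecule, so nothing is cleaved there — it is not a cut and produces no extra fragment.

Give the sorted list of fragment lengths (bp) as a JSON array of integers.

Per-enzyme occurrences:
  FykIII TTTGCTGA/3: at [28, 70] ⇒ [31, 73]
  UxaII TATAGGCT/4: at [20, 43] ⇒ [24, 47]
  XjeIV GGTGAG/2: at [3, 37, 57] ⇒ [5, 39, 59]

Pooled cuts: [5, 24, 31, 39, 47, 59, 73]

Fragments:
  [0,5): 5 bp
  [5,24): 19 bp
  [24,31): 7 bp
  [31,39): 8 bp
  [39,47): 8 bp
  [47,59): 12 bp
  [59,73): 14 bp
  [73,79): 6 bp

[5,6,7,8,8,12,14,19]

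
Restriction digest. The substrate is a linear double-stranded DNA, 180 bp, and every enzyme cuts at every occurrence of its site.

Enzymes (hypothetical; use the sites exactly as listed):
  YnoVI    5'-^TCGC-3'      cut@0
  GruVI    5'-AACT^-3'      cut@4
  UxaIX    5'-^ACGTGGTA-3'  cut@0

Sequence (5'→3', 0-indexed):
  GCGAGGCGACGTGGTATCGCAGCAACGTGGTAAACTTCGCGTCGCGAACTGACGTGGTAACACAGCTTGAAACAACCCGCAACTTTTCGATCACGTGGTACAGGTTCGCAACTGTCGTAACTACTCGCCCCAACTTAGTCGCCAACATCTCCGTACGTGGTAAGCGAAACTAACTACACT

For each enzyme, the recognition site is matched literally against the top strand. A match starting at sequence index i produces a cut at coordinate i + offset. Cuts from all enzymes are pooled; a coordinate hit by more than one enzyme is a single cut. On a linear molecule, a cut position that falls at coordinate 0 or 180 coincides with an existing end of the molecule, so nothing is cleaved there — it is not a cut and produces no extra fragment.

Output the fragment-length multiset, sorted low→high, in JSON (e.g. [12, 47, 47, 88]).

[1,2,3,4,5,5,8,8,8,8,8,9,9,11,12,13,16,17,33]

Scan for sites:
  YnoVI TCGC/0: at [16, 36, 41, 105, 124, 138] ⇒ [16, 36, 41, 105, 124, 138]
  GruVI AACT/4: at [32, 46, 80, 109, 118, 131, 167, 171] ⇒ [36, 50, 84, 113, 122, 135, 171, 175]
  UxaIX ACGTGGTA/0: at [8, 24, 51, 92, 154] ⇒ [8, 24, 51, 92, 154]

All cut coordinates (distinct, sorted): [8, 16, 24, 36, 41, 50, 51, 84, 92, 105, 113, 122, 124, 135, 138, 154, 171, 175]

Fragments:
  [0,8): 8 bp
  [8,16): 8 bp
  [16,24): 8 bp
  [24,36): 12 bp
  [36,41): 5 bp
  [41,50): 9 bp
  [50,51): 1 bp
  [51,84): 33 bp
  [84,92): 8 bp
  [92,105): 13 bp
  [105,113): 8 bp
  [113,122): 9 bp
  [122,124): 2 bp
  [124,135): 11 bp
  [135,138): 3 bp
  [138,154): 16 bp
  [154,171): 17 bp
  [171,175): 4 bp
  [175,180): 5 bp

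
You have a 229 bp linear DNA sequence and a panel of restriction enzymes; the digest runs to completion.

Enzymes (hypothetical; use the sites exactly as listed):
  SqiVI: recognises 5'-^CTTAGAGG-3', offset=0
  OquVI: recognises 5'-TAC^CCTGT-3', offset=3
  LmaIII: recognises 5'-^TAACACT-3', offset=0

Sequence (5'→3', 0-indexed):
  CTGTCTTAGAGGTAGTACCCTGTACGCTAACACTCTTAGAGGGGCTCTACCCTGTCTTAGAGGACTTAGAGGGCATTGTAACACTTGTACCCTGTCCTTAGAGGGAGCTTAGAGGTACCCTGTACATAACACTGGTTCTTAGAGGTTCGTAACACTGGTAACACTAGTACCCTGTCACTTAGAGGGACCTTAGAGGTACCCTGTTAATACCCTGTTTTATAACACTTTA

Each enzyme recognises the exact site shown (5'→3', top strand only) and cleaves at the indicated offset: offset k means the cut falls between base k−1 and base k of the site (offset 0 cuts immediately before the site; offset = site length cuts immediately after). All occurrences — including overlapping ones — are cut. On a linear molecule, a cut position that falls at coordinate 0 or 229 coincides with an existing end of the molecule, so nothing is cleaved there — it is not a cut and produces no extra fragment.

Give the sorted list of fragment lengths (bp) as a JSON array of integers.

[4,5,6,7,7,8,9,9,9,9,10,11,11,11,11,11,11,12,12,12,14,14,16]

Site scan:
  SqiVI (CTTAGAGG, off=0): starts [4, 34, 55, 64, 96, 107, 137, 177, 188] → cuts [4, 34, 55, 64, 96, 107, 137, 177, 188]
  OquVI (TACCCTGT, off=3): starts [15, 47, 87, 115, 167, 196, 207] → cuts [18, 50, 90, 118, 170, 199, 210]
  LmaIII (TAACACT, off=0): starts [27, 78, 126, 149, 158, 219] → cuts [27, 78, 126, 149, 158, 219]

All cut coordinates (distinct, sorted): [4, 18, 27, 34, 50, 55, 64, 78, 90, 96, 107, 118, 126, 137, 149, 158, 170, 177, 188, 199, 210, 219]

Fragments:
  [0,4): 4 bp
  [4,18): 14 bp
  [18,27): 9 bp
  [27,34): 7 bp
  [34,50): 16 bp
  [50,55): 5 bp
  [55,64): 9 bp
  [64,78): 14 bp
  [78,90): 12 bp
  [90,96): 6 bp
  [96,107): 11 bp
  [107,118): 11 bp
  [118,126): 8 bp
  [126,137): 11 bp
  [137,149): 12 bp
  [149,158): 9 bp
  [158,170): 12 bp
  [170,177): 7 bp
  [177,188): 11 bp
  [188,199): 11 bp
  [199,210): 11 bp
  [210,219): 9 bp
  [219,229): 10 bp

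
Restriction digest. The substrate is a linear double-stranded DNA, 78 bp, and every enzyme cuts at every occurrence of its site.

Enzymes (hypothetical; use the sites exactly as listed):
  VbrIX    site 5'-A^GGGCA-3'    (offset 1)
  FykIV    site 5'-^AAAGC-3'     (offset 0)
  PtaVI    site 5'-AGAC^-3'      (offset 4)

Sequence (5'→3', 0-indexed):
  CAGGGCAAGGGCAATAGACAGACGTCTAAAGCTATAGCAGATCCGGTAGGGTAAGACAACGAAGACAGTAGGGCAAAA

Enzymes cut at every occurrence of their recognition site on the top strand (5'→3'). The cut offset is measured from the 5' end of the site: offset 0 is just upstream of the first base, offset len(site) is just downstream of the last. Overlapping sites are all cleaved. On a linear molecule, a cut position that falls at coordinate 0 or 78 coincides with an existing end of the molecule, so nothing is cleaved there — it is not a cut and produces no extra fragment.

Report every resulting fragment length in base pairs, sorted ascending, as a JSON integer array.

Per-enzyme occurrences:
  VbrIX (AGGGCA, off=1): starts [1, 7, 69] → cuts [2, 8, 70]
  FykIV (AAAGC, off=0): starts [27] → cuts [27]
  PtaVI (AGAC, off=4): starts [15, 19, 53, 62] → cuts [19, 23, 57, 66]

All cut coordinates (distinct, sorted): [2, 8, 19, 23, 27, 57, 66, 70]

Fragments:
  [0,2): 2 bp
  [2,8): 6 bp
  [8,19): 11 bp
  [19,23): 4 bp
  [23,27): 4 bp
  [27,57): 30 bp
  [57,66): 9 bp
  [66,70): 4 bp
  [70,78): 8 bp

[2,4,4,4,6,8,9,11,30]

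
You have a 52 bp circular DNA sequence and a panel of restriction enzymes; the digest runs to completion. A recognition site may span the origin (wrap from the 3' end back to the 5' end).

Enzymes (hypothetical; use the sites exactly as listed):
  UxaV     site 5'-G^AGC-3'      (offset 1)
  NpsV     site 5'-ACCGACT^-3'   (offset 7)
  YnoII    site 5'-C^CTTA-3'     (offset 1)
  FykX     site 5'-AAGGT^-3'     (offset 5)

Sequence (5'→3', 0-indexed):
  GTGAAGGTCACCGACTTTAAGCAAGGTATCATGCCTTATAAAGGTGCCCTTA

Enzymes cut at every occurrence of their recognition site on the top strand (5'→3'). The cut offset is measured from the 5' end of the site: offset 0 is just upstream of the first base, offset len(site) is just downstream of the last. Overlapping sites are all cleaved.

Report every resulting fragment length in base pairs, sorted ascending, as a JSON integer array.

Site scan:
  UxaV (GAGC, off=1): no sites
  NpsV (ACCGACT, off=7): starts [9] → cuts [16]
  YnoII (CCTTA, off=1): starts [33, 47] → cuts [34, 48]
  FykX (AAGGT, off=5): starts [3, 22, 40] → cuts [8, 27, 45]

All cut coordinates (distinct, sorted): [8, 16, 27, 34, 45, 48]

Fragment lengths:
  8→16: 8 bp
  16→27: 11 bp
  27→34: 7 bp
  34→45: 11 bp
  45→48: 3 bp
  48→8 (wrap): 52-48+8 = 12 bp

[3,7,8,11,11,12]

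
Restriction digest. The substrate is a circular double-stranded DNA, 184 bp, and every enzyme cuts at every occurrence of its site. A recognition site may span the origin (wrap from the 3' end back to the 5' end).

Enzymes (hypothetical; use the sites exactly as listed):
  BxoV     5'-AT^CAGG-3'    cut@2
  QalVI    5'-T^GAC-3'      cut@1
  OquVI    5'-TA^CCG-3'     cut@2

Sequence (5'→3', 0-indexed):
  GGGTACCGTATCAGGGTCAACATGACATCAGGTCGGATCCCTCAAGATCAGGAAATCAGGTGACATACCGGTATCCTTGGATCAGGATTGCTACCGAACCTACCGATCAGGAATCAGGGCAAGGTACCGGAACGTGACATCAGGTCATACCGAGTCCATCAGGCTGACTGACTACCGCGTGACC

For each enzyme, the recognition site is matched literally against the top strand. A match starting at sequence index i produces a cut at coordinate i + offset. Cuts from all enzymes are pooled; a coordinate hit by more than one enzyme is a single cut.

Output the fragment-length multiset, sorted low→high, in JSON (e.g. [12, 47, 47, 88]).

[4,5,5,5,5,5,6,6,6,6,7,8,9,9,9,9,10,11,12,12,15,20]

Site scan:
  BxoV (ATCAGG, off=2): starts [9, 26, 46, 54, 80, 105, 112, 138, 157] → cuts [11, 28, 48, 56, 82, 107, 114, 140, 159]
  QalVI (TGAC, off=1): starts [22, 60, 134, 164, 168, 179] → cuts [23, 61, 135, 165, 169, 180]
  OquVI (TACCG, off=2): starts [3, 65, 91, 100, 124, 147, 172] → cuts [5, 67, 93, 102, 126, 149, 174]

All cut coordinates (distinct, sorted): [5, 11, 23, 28, 48, 56, 61, 67, 82, 93, 102, 107, 114, 126, 135, 140, 149, 159, 165, 169, 174, 180]

Fragments:
  5→11: 6 bp
  11→23: 12 bp
  23→28: 5 bp
  28→48: 20 bp
  48→56: 8 bp
  56→61: 5 bp
  61→67: 6 bp
  67→82: 15 bp
  82→93: 11 bp
  93→102: 9 bp
  102→107: 5 bp
  107→114: 7 bp
  114→126: 12 bp
  126→135: 9 bp
  135→140: 5 bp
  140→149: 9 bp
  149→159: 10 bp
  159→165: 6 bp
  165→169: 4 bp
  169→174: 5 bp
  174→180: 6 bp
  180→5 (wrap): 184-180+5 = 9 bp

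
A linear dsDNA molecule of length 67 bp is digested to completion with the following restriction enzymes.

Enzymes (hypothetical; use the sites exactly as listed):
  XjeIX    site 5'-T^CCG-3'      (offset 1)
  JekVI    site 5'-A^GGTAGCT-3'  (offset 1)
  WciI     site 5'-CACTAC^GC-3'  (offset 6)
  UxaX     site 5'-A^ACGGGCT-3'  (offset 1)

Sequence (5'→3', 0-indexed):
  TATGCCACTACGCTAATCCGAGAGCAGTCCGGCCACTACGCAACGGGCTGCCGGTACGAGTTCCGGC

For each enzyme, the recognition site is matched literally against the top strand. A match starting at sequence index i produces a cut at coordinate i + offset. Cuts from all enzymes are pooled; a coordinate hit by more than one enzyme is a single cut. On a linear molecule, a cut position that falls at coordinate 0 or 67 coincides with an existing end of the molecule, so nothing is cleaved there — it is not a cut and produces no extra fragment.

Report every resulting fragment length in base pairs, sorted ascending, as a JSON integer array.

Site scan:
  XjeIX TCCG/1: at [16, 27, 61] ⇒ [17, 28, 62]
  JekVI (AGGTAGCT, off=1): no sites
  WciI CACTACGC/6: at [5, 33] ⇒ [11, 39]
  UxaX AACGGGCT/1: at [41] ⇒ [42]

Pooled cuts: [11, 17, 28, 39, 42, 62]

Fragments:
  [0,11): 11 bp
  [11,17): 6 bp
  [17,28): 11 bp
  [28,39): 11 bp
  [39,42): 3 bp
  [42,62): 20 bp
  [62,67): 5 bp

[3,5,6,11,11,11,20]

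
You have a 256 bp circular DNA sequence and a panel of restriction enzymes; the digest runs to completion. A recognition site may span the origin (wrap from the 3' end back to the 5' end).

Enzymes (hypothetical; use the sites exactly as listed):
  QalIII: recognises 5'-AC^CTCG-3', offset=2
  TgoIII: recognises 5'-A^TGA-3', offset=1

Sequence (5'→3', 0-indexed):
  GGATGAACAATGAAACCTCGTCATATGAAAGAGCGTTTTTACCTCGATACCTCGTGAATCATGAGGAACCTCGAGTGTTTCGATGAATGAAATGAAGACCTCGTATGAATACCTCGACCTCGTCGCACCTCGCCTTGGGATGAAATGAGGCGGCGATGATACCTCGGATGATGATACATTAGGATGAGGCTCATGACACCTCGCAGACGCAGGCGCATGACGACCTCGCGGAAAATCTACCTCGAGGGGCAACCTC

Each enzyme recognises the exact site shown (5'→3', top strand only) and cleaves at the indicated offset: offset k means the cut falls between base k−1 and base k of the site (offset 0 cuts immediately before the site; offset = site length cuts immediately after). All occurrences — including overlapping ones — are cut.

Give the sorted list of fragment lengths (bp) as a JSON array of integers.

Scan for sites:
  QalIII (ACCTCG, off=2): starts [14, 40, 48, 67, 97, 110, 116, 126, 160, 197, 222, 238, 251] → cuts [16, 42, 50, 69, 99, 112, 118, 128, 162, 199, 224, 240, 253]
  TgoIII (ATGA, off=1): starts [2, 9, 24, 60, 82, 86, 91, 104, 139, 144, 155, 167, 170, 183, 192, 216] → cuts [3, 10, 25, 61, 83, 87, 92, 105, 140, 145, 156, 168, 171, 184, 193, 217]

All cut coordinates (distinct, sorted): [3, 10, 16, 25, 42, 50, 61, 69, 83, 87, 92, 99, 105, 112, 118, 128, 140, 145, 156, 162, 168, 171, 184, 193, 199, 217, 224, 240, 253]

Fragment lengths:
  3→10: 7 bp
  10→16: 6 bp
  16→25: 9 bp
  25→42: 17 bp
  42→50: 8 bp
  50→61: 11 bp
  61→69: 8 bp
  69→83: 14 bp
  83→87: 4 bp
  87→92: 5 bp
  92→99: 7 bp
  99→105: 6 bp
  105→112: 7 bp
  112→118: 6 bp
  118→128: 10 bp
  128→140: 12 bp
  140→145: 5 bp
  145→156: 11 bp
  156→162: 6 bp
  162→168: 6 bp
  168→171: 3 bp
  171→184: 13 bp
  184→193: 9 bp
  193→199: 6 bp
  199→217: 18 bp
  217→224: 7 bp
  224→240: 16 bp
  240→253: 13 bp
  253→3 (wrap): 256-253+3 = 6 bp

[3,4,5,5,6,6,6,6,6,6,6,7,7,7,7,8,8,9,9,10,11,11,12,13,13,14,16,17,18]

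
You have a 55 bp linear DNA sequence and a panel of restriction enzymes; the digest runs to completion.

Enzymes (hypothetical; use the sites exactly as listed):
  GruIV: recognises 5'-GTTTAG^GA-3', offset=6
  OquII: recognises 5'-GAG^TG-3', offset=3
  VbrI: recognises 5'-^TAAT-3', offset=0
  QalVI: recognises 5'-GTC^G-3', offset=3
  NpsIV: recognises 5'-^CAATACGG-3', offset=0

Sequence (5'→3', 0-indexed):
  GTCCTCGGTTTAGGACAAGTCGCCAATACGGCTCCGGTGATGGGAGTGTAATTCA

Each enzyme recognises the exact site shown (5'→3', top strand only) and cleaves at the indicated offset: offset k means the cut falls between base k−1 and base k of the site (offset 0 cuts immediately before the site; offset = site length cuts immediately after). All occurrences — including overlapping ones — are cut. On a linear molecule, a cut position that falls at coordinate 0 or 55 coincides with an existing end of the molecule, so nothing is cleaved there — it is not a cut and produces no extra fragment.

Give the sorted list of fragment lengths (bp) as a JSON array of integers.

Per-enzyme occurrences:
  GruIV GTTTAGGA/6: at [7] ⇒ [13]
  OquII GAGTG/3: at [43] ⇒ [46]
  VbrI TAAT/0: at [48] ⇒ [48]
  QalVI GTCG/3: at [18] ⇒ [21]
  NpsIV CAATACGG/0: at [23] ⇒ [23]

All cut coordinates (distinct, sorted): [13, 21, 23, 46, 48]

Fragments:
  [0,13): 13 bp
  [13,21): 8 bp
  [21,23): 2 bp
  [23,46): 23 bp
  [46,48): 2 bp
  [48,55): 7 bp

[2,2,7,8,13,23]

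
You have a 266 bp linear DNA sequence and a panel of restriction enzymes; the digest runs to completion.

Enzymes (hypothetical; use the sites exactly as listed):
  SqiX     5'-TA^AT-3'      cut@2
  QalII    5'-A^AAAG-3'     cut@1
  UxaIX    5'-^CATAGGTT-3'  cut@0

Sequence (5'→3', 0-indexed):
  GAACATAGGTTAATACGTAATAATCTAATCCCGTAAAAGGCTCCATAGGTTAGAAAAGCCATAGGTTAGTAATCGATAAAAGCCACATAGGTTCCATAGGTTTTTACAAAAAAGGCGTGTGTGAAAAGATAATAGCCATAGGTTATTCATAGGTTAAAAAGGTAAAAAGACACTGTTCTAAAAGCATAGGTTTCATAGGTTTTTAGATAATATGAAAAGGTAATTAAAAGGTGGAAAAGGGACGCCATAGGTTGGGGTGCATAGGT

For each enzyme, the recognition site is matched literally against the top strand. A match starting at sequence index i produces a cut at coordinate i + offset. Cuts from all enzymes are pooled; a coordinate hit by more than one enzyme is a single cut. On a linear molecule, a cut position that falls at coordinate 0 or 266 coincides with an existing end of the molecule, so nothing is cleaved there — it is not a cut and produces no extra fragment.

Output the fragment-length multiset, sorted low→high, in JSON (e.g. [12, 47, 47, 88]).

[3,3,4,4,5,5,5,6,7,7,7,7,7,8,8,8,9,9,9,9,10,10,11,11,12,14,15,16,16,21]

Site scan:
  SqiX (TAAT, off=2): starts [10, 17, 20, 25, 69, 129, 207, 220] → cuts [12, 19, 22, 27, 71, 131, 209, 222]
  QalII (AAAAG, off=1): starts [34, 53, 77, 109, 123, 156, 164, 179, 214, 225, 234] → cuts [35, 54, 78, 110, 124, 157, 165, 180, 215, 226, 235]
  UxaIX (CATAGGTT, off=0): starts [3, 43, 59, 85, 94, 136, 147, 184, 193, 245] → cuts [3, 43, 59, 85, 94, 136, 147, 184, 193, 245]

Pooled cuts: [3, 12, 19, 22, 27, 35, 43, 54, 59, 71, 78, 85, 94, 110, 124, 131, 136, 147, 157, 165, 180, 184, 193, 209, 215, 222, 226, 235, 245]

Fragments:
  [0,3): 3 bp
  [3,12): 9 bp
  [12,19): 7 bp
  [19,22): 3 bp
  [22,27): 5 bp
  [27,35): 8 bp
  [35,43): 8 bp
  [43,54): 11 bp
  [54,59): 5 bp
  [59,71): 12 bp
  [71,78): 7 bp
  [78,85): 7 bp
  [85,94): 9 bp
  [94,110): 16 bp
  [110,124): 14 bp
  [124,131): 7 bp
  [131,136): 5 bp
  [136,147): 11 bp
  [147,157): 10 bp
  [157,165): 8 bp
  [165,180): 15 bp
  [180,184): 4 bp
  [184,193): 9 bp
  [193,209): 16 bp
  [209,215): 6 bp
  [215,222): 7 bp
  [222,226): 4 bp
  [226,235): 9 bp
  [235,245): 10 bp
  [245,266): 21 bp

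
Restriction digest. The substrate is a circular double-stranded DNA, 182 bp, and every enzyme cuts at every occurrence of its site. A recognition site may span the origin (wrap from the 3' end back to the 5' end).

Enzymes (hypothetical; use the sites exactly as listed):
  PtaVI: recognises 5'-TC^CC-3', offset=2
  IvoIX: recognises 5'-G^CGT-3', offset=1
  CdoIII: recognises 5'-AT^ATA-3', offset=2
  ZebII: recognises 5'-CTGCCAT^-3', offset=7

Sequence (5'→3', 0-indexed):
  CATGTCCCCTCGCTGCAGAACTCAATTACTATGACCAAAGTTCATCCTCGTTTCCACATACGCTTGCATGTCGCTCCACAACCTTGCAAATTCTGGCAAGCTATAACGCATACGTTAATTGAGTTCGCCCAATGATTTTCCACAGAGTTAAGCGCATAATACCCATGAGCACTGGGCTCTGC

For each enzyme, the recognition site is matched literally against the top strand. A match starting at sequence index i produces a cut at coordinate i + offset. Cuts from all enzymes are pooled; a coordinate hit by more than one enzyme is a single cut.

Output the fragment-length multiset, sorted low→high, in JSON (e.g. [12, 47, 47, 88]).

Per-enzyme occurrences:
  PtaVI (TCCC, off=2): starts [4] → cuts [6]
  IvoIX (GCGT, off=1): no sites
  CdoIII (ATATA, off=2): no sites
  ZebII (CTGCCAT, off=7): starts [178] → cuts [3]

Pooled cuts: [3, 6]

Fragment lengths:
  3→6: 3 bp
  6→3 (wrap): 182-6+3 = 179 bp

[3,179]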